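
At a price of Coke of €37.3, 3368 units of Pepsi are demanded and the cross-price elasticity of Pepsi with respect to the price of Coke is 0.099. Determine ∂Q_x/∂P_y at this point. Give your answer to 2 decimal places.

ε = (∂Q_x/∂P_y)·(P_y/Q_x) ⇒ ∂Q_x/∂P_y = ε·Q_x/P_y = 0.099 × 3368/37.3 ≈ 8.94.

8.94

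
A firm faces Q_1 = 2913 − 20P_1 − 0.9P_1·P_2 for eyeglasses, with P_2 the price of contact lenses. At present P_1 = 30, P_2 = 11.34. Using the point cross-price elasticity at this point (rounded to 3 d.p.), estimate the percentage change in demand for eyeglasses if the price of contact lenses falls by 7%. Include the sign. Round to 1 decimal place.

At P_1 = 30, P_2 = 11.34: Q_1 = 2006.82.
∂Q_1/∂P_2 = -0.9P_1 = -27.0000.
ε = (∂Q_1/∂P_2)(P_2/Q_1) = -27.0000 × 11.34/2006.82 ≈ -0.153.
%ΔQ_1 ≈ ε × %ΔP_2 = -0.153 × (-7%) = 1.1%.

1.1%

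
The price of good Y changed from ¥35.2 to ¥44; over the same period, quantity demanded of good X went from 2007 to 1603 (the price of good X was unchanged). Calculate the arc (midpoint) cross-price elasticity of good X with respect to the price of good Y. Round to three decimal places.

-1.007

ΔQ_X = 1603 − 2007 = -404; ΔP_Y = 44 − 35.2 = 8.8.
Midpoints: Q̄_X = 1805.0, P̄_Y = 39.60.
ε = (ΔQ_X/Q̄_X)/(ΔP_Y/P̄_Y) = (-404/1805.0)/(8.8/39.60) ≈ -1.007.
ε < 0: good X and good Y are complements.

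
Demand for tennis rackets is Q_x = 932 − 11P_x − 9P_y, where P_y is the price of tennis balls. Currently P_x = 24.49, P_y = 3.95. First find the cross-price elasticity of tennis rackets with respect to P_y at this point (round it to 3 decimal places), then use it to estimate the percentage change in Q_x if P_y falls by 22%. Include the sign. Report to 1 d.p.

1.3%

At P_x = 24.49, P_y = 3.95: Q_x = 627.06.
∂Q_x/∂P_y = -9.
ε = (∂Q_x/∂P_y)(P_y/Q_x) = -9.0000 × 3.95/627.06 ≈ -0.057.
%ΔQ_x ≈ ε × %ΔP_y = -0.057 × (-22%) = 1.3%.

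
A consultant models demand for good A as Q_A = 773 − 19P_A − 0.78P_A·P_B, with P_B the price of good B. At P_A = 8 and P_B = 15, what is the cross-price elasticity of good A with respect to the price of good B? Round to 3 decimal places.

-0.177

At P_A = 8 and P_B = 15: Q_A = 527.4.
∂Q_A/∂P_B = -0.78P_A = -0.78(8) = -6.2400.
ε = (∂Q_A/∂P_B)(P_B/Q_A) = -6.2400 × (15/527.4) ≈ -0.177.
ε < 0: complements.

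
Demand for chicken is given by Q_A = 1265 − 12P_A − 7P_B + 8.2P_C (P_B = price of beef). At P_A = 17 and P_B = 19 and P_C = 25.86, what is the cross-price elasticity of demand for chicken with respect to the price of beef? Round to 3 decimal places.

-0.117

At P_A = 17 and P_B = 19 and P_C = 25.86: Q_A = 1140.052.
∂Q_A/∂P_B = -7.
ε = (∂Q_A/∂P_B)(P_B/Q_A) = -7 × (19/1140.052) ≈ -0.117.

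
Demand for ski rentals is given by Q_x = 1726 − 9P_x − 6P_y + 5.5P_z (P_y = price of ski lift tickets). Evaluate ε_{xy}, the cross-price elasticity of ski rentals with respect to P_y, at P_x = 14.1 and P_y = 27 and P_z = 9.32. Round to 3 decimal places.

-0.109

At P_x = 14.1 and P_y = 27 and P_z = 9.32: Q_x = 1488.36.
∂Q_x/∂P_y = -6.
ε = (∂Q_x/∂P_y)(P_y/Q_x) = -6 × (27/1488.36) ≈ -0.109.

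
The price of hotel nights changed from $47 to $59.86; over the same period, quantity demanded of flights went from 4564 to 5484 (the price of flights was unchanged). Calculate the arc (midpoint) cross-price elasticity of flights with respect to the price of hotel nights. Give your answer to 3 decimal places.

ΔQ_A = 5484 − 4564 = 920; ΔP_B = 59.86 − 47 = 12.86.
Midpoints: Q̄_A = 5024.0, P̄_B = 53.43.
ε = (ΔQ_A/Q̄_A)/(ΔP_B/P̄_B) = (920/5024.0)/(12.86/53.43) ≈ 0.761.

0.761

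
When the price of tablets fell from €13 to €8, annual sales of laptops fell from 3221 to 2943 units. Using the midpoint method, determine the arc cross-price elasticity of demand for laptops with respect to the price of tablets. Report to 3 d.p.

0.189

ΔQ_A = 2943 − 3221 = -278; ΔP_B = 8 − 13 = -5.
Midpoints: Q̄_A = 3082.0, P̄_B = 10.50.
ε = (ΔQ_A/Q̄_A)/(ΔP_B/P̄_B) = (-278/3082.0)/(-5/10.50) ≈ 0.189.
ε > 0: laptops and tablets are substitutes.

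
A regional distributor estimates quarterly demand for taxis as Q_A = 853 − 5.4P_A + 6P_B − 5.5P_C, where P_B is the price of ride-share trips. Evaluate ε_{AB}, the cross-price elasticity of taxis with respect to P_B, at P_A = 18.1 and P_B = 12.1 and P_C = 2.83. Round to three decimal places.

At P_A = 18.1 and P_B = 12.1 and P_C = 2.83: Q_A = 812.295.
∂Q_A/∂P_B = 6.
ε = (∂Q_A/∂P_B)(P_B/Q_A) = 6 × (12.1/812.295) ≈ 0.089.

0.089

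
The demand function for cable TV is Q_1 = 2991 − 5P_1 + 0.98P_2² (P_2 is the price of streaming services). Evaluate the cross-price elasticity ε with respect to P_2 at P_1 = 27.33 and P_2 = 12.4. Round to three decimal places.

0.100

At P_1 = 27.33 and P_2 = 12.4: Q_1 = 3005.035.
∂Q_1/∂P_2 = 1.96P_2 = 1.96(12.4) = 24.3040.
ε = (∂Q_1/∂P_2)(P_2/Q_1) = 24.3040 × (12.4/3005.035) ≈ 0.100.
ε > 0: substitutes.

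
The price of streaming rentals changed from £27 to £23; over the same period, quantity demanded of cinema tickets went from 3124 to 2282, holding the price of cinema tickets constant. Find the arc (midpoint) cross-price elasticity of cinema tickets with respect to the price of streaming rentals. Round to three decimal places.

1.947

ΔQ_A = 2282 − 3124 = -842; ΔP_B = 23 − 27 = -4.
Midpoints: Q̄_A = 2703.0, P̄_B = 25.00.
ε = (ΔQ_A/Q̄_A)/(ΔP_B/P̄_B) = (-842/2703.0)/(-4/25.00) ≈ 1.947.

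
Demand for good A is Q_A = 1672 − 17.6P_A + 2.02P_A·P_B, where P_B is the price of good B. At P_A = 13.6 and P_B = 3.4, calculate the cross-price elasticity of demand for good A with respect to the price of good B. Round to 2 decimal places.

0.06

At P_A = 13.6 and P_B = 3.4: Q_A = 1526.045.
∂Q_A/∂P_B = 2.02P_A = 2.02(13.6) = 27.4720.
ε = (∂Q_A/∂P_B)(P_B/Q_A) = 27.4720 × (3.4/1526.045) ≈ 0.06.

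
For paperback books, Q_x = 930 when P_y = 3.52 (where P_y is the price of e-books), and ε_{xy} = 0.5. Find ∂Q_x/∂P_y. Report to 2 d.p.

132.10

ε = (∂Q_x/∂P_y)·(P_y/Q_x) ⇒ ∂Q_x/∂P_y = ε·Q_x/P_y = 0.5 × 930/3.52 ≈ 132.10.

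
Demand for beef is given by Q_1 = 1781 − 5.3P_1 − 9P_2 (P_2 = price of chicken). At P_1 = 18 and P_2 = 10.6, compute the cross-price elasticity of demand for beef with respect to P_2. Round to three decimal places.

At P_1 = 18 and P_2 = 10.6: Q_1 = 1590.2.
∂Q_1/∂P_2 = -9.
ε = (∂Q_1/∂P_2)(P_2/Q_1) = -9 × (10.6/1590.2) ≈ -0.060.

-0.060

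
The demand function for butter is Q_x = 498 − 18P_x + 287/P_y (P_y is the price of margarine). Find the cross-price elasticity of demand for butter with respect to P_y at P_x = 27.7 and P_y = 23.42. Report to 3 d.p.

At P_x = 27.7 and P_y = 23.42: Q_x = 11.654.
∂Q_x/∂P_y = −287/P_y² = -0.5232.
ε = (∂Q_x/∂P_y)(P_y/Q_x) = -0.5232 × (23.42/11.654) ≈ -1.051.

-1.051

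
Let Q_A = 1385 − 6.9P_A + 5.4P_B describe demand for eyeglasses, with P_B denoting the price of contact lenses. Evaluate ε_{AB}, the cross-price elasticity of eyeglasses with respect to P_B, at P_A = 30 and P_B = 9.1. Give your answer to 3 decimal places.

At P_A = 30 and P_B = 9.1: Q_A = 1227.14.
∂Q_A/∂P_B = 5.4.
ε = (∂Q_A/∂P_B)(P_B/Q_A) = 5.4 × (9.1/1227.14) ≈ 0.040.

0.040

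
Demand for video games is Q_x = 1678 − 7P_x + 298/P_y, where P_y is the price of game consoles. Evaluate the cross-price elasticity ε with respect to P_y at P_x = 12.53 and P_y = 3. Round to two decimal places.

-0.06

At P_x = 12.53 and P_y = 3: Q_x = 1689.623.
∂Q_x/∂P_y = −298/P_y² = -33.1111.
ε = (∂Q_x/∂P_y)(P_y/Q_x) = -33.1111 × (3/1689.623) ≈ -0.06.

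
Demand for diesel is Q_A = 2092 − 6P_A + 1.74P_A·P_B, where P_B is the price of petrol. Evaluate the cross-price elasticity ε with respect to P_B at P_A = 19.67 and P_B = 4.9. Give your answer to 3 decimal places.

0.078

At P_A = 19.67 and P_B = 4.9: Q_A = 2141.686.
∂Q_A/∂P_B = 1.74P_A = 1.74(19.67) = 34.2258.
ε = (∂Q_A/∂P_B)(P_B/Q_A) = 34.2258 × (4.9/2141.686) ≈ 0.078.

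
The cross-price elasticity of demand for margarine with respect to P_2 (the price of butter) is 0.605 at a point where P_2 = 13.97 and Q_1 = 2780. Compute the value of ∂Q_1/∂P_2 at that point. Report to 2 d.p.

ε = (∂Q_1/∂P_2)·(P_2/Q_1) ⇒ ∂Q_1/∂P_2 = ε·Q_1/P_2 = 0.605 × 2780/13.97 ≈ 120.39.

120.39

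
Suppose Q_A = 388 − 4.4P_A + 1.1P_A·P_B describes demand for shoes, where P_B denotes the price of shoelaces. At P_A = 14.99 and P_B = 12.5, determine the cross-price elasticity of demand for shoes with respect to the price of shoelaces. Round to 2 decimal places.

0.39

At P_A = 14.99 and P_B = 12.5: Q_A = 528.157.
∂Q_A/∂P_B = 1.1P_A = 1.1(14.99) = 16.4890.
ε = (∂Q_A/∂P_B)(P_B/Q_A) = 16.4890 × (12.5/528.157) ≈ 0.39.
ε > 0: substitutes.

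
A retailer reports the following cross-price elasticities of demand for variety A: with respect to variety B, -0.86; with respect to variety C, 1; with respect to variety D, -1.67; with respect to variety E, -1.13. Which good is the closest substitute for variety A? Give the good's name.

Substitutes have ε > 0. Among the positive values, 1 (variety C) is largest.

variety C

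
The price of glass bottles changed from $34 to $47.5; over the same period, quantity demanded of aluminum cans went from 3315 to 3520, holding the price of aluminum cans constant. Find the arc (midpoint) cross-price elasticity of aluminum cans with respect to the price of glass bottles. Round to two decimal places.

ΔQ_A = 3520 − 3315 = 205; ΔP_B = 47.5 − 34 = 13.5.
Midpoints: Q̄_A = 3417.5, P̄_B = 40.75.
ε = (ΔQ_A/Q̄_A)/(ΔP_B/P̄_B) = (205/3417.5)/(13.5/40.75) ≈ 0.18.

0.18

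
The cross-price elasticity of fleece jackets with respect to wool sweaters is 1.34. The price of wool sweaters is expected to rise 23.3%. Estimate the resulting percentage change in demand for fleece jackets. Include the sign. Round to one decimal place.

31.2%

%ΔQ ≈ ε × %ΔP of wool sweaters = 1.34 × (23.3%) = 31.2%.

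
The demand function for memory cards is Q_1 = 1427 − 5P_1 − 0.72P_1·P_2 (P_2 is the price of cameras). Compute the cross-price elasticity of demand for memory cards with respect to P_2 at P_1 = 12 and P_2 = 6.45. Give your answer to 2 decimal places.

At P_1 = 12 and P_2 = 6.45: Q_1 = 1311.272.
∂Q_1/∂P_2 = -0.72P_1 = -0.72(12) = -8.6400.
ε = (∂Q_1/∂P_2)(P_2/Q_1) = -8.6400 × (6.45/1311.272) ≈ -0.04.
ε < 0: complements.

-0.04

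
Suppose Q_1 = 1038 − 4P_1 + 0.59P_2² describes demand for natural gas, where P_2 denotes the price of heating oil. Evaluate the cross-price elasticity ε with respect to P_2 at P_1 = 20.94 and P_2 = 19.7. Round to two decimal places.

0.39

At P_1 = 20.94 and P_2 = 19.7: Q_1 = 1183.213.
∂Q_1/∂P_2 = 1.18P_2 = 1.18(19.7) = 23.2460.
ε = (∂Q_1/∂P_2)(P_2/Q_1) = 23.2460 × (19.7/1183.213) ≈ 0.39.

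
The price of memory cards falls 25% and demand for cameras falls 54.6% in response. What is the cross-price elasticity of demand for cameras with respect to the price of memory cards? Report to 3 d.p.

2.184

ε = (%ΔQ of cameras) / (%ΔP of memory cards) = (-54.6%) / (-25%) ≈ 2.184.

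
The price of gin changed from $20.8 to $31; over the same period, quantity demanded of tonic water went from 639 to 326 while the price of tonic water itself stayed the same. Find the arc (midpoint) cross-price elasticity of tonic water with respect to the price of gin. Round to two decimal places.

ΔQ_A = 326 − 639 = -313; ΔP_B = 31 − 20.8 = 10.2.
Midpoints: Q̄_A = 482.5, P̄_B = 25.90.
ε = (ΔQ_A/Q̄_A)/(ΔP_B/P̄_B) = (-313/482.5)/(10.2/25.90) ≈ -1.65.

-1.65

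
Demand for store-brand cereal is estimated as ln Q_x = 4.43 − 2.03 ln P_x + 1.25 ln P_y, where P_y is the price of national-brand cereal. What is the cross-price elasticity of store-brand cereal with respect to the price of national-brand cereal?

1.25

In a log-linear (constant-elasticity) demand function, the coefficient on ln P_y is the cross-price elasticity.
ε = 1.25. Positive, so store-brand cereal and national-brand cereal are substitutes.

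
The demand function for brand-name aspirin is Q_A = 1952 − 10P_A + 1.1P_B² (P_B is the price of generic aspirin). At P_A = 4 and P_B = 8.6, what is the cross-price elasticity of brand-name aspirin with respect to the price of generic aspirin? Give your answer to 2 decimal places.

0.08

At P_A = 4 and P_B = 8.6: Q_A = 1993.356.
∂Q_A/∂P_B = 2.2P_B = 2.2(8.6) = 18.9200.
ε = (∂Q_A/∂P_B)(P_B/Q_A) = 18.9200 × (8.6/1993.356) ≈ 0.08.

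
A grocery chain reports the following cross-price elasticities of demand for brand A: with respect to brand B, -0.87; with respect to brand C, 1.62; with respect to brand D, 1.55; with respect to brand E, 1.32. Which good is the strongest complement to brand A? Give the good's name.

Complements have ε < 0. The most negative value is -0.87 (brand B).

brand B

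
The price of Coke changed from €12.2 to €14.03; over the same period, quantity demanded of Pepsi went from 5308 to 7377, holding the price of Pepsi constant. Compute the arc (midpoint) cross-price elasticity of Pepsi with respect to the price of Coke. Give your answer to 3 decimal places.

2.338

ΔQ_A = 7377 − 5308 = 2069; ΔP_B = 14.03 − 12.2 = 1.83.
Midpoints: Q̄_A = 6342.5, P̄_B = 13.11.
ε = (ΔQ_A/Q̄_A)/(ΔP_B/P̄_B) = (2069/6342.5)/(1.83/13.11) ≈ 2.338.
ε > 0: Pepsi and Coke are substitutes.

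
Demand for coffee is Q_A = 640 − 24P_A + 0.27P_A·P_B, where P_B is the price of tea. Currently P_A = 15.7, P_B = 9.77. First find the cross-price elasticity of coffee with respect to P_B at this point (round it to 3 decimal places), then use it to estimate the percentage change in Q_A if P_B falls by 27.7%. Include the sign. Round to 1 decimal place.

At P_A = 15.7, P_B = 9.77: Q_A = 304.615.
∂Q_A/∂P_B = 0.27P_A = 4.2390.
ε = (∂Q_A/∂P_B)(P_B/Q_A) = 4.2390 × 9.77/304.615 ≈ 0.136.
%ΔQ_A ≈ ε × %ΔP_B = 0.136 × (-27.7%) = -3.8%.

-3.8%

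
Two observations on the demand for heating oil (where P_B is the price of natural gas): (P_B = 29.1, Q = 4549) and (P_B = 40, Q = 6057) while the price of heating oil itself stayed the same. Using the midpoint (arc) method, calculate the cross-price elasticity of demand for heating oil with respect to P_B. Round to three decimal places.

ΔQ_A = 6057 − 4549 = 1508; ΔP_B = 40 − 29.1 = 10.9.
Midpoints: Q̄_A = 5303.0, P̄_B = 34.55.
ε = (ΔQ_A/Q̄_A)/(ΔP_B/P̄_B) = (1508/5303.0)/(10.9/34.55) ≈ 0.901.
ε > 0: heating oil and natural gas are substitutes.

0.901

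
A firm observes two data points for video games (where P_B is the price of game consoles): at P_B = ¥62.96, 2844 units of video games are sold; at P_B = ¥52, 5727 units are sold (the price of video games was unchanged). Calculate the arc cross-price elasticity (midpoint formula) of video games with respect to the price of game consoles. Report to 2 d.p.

-3.53

ΔQ_A = 5727 − 2844 = 2883; ΔP_B = 52 − 62.96 = -10.96.
Midpoints: Q̄_A = 4285.5, P̄_B = 57.48.
ε = (ΔQ_A/Q̄_A)/(ΔP_B/P̄_B) = (2883/4285.5)/(-10.96/57.48) ≈ -3.53.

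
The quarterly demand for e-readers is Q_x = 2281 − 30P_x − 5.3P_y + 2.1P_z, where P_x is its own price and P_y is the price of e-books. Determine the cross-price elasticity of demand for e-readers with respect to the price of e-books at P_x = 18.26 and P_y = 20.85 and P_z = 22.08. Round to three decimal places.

-0.066

At P_x = 18.26 and P_y = 20.85 and P_z = 22.08: Q_x = 1669.063.
∂Q_x/∂P_y = -5.3.
ε = (∂Q_x/∂P_y)(P_y/Q_x) = -5.3 × (20.85/1669.063) ≈ -0.066.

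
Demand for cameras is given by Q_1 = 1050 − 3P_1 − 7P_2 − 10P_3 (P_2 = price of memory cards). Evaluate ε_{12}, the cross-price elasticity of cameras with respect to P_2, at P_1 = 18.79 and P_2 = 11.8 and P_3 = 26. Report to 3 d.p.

At P_1 = 18.79 and P_2 = 11.8 and P_3 = 26: Q_1 = 651.03.
∂Q_1/∂P_2 = -7.
ε = (∂Q_1/∂P_2)(P_2/Q_1) = -7 × (11.8/651.03) ≈ -0.127.
Since ε < 0, cameras and memory cards are complements.

-0.127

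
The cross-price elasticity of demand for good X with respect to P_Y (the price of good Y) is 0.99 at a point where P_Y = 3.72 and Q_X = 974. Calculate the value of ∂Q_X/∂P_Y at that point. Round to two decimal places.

259.21

ε = (∂Q_X/∂P_Y)·(P_Y/Q_X) ⇒ ∂Q_X/∂P_Y = ε·Q_X/P_Y = 0.99 × 974/3.72 ≈ 259.21.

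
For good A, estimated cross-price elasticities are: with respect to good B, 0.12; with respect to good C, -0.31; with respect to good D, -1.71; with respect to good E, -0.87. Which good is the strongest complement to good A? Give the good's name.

Complements have ε < 0. The most negative value is -1.71 (good D).

good D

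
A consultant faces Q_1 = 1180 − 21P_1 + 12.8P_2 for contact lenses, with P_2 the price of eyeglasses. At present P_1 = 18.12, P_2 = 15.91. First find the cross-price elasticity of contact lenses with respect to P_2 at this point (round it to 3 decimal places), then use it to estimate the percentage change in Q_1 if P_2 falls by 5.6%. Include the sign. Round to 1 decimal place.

At P_1 = 18.12, P_2 = 15.91: Q_1 = 1003.128.
∂Q_1/∂P_2 = 12.8.
ε = (∂Q_1/∂P_2)(P_2/Q_1) = 12.8000 × 15.91/1003.128 ≈ 0.203.
%ΔQ_1 ≈ ε × %ΔP_2 = 0.203 × (-5.6%) = -1.1%.

-1.1%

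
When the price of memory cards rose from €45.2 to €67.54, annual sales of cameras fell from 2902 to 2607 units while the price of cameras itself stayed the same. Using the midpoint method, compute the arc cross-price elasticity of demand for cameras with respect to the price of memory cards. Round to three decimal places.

ΔQ_A = 2607 − 2902 = -295; ΔP_B = 67.54 − 45.2 = 22.34.
Midpoints: Q̄_A = 2754.5, P̄_B = 56.37.
ε = (ΔQ_A/Q̄_A)/(ΔP_B/P̄_B) = (-295/2754.5)/(22.34/56.37) ≈ -0.270.

-0.270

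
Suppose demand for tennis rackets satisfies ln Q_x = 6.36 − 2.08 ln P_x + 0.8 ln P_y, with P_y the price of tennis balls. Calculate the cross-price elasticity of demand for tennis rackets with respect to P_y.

0.80

In a log-linear (constant-elasticity) demand function, the coefficient on ln P_y is the cross-price elasticity.
ε = 0.80. Positive, so tennis rackets and tennis balls are substitutes.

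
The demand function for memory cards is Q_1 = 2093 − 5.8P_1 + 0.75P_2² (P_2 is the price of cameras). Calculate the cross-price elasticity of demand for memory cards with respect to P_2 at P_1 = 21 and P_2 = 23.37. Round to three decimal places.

At P_1 = 21 and P_2 = 23.37: Q_1 = 2380.818.
∂Q_1/∂P_2 = 1.5P_2 = 1.5(23.37) = 35.0550.
ε = (∂Q_1/∂P_2)(P_2/Q_1) = 35.0550 × (23.37/2380.818) ≈ 0.344.

0.344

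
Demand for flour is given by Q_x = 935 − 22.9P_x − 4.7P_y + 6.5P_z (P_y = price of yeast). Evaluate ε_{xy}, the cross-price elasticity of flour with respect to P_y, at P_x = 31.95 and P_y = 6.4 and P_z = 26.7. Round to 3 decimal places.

-0.087

At P_x = 31.95 and P_y = 6.4 and P_z = 26.7: Q_x = 346.815.
∂Q_x/∂P_y = -4.7.
ε = (∂Q_x/∂P_y)(P_y/Q_x) = -4.7 × (6.4/346.815) ≈ -0.087.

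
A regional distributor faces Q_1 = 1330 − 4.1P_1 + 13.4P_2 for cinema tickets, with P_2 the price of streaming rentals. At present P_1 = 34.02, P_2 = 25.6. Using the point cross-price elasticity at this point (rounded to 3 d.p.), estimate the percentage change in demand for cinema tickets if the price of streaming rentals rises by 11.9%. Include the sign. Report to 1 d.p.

At P_1 = 34.02, P_2 = 25.6: Q_1 = 1533.558.
∂Q_1/∂P_2 = 13.4.
ε = (∂Q_1/∂P_2)(P_2/Q_1) = 13.4000 × 25.6/1533.558 ≈ 0.224.
%ΔQ_1 ≈ ε × %ΔP_2 = 0.224 × (11.9%) = 2.7%.

2.7%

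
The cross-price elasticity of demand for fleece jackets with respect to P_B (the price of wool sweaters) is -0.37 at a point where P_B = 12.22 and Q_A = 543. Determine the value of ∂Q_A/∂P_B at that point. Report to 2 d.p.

ε = (∂Q_A/∂P_B)·(P_B/Q_A) ⇒ ∂Q_A/∂P_B = ε·Q_A/P_B = -0.37 × 543/12.22 ≈ -16.44.

-16.44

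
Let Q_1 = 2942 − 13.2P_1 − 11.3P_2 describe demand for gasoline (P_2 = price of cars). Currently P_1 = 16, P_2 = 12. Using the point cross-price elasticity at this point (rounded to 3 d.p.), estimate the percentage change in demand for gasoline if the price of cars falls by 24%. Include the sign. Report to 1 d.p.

At P_1 = 16, P_2 = 12: Q_1 = 2595.2.
∂Q_1/∂P_2 = -11.3.
ε = (∂Q_1/∂P_2)(P_2/Q_1) = -11.3000 × 12/2595.2 ≈ -0.052.
%ΔQ_1 ≈ ε × %ΔP_2 = -0.052 × (-24%) = 1.2%.

1.2%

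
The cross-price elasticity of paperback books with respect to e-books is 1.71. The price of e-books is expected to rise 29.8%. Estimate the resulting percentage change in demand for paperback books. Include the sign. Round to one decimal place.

%ΔQ ≈ ε × %ΔP of e-books = 1.71 × (29.8%) = 51.0%.

51.0%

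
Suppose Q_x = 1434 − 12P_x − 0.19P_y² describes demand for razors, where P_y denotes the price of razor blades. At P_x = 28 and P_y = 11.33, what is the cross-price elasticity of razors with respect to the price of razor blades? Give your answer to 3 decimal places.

At P_x = 28 and P_y = 11.33: Q_x = 1073.610.
∂Q_x/∂P_y = -0.38P_y = -0.38(11.33) = -4.3054.
ε = (∂Q_x/∂P_y)(P_y/Q_x) = -4.3054 × (11.33/1073.610) ≈ -0.045.

-0.045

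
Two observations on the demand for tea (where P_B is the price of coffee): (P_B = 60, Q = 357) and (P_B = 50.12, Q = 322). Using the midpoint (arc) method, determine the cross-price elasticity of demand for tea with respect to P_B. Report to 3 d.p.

0.575

ΔQ_A = 322 − 357 = -35; ΔP_B = 50.12 − 60 = -9.88.
Midpoints: Q̄_A = 339.5, P̄_B = 55.06.
ε = (ΔQ_A/Q̄_A)/(ΔP_B/P̄_B) = (-35/339.5)/(-9.88/55.06) ≈ 0.575.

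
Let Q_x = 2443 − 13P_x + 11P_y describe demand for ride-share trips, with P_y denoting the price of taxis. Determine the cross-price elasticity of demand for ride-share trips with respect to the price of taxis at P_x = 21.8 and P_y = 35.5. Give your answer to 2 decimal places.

0.15

At P_x = 21.8 and P_y = 35.5: Q_x = 2550.1.
∂Q_x/∂P_y = 11.
ε = (∂Q_x/∂P_y)(P_y/Q_x) = 11 × (35.5/2550.1) ≈ 0.15.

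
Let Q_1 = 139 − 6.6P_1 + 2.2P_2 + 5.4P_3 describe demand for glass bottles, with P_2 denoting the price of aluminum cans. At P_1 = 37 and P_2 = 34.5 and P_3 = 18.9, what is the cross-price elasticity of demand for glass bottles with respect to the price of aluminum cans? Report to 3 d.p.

1.043

At P_1 = 37 and P_2 = 34.5 and P_3 = 18.9: Q_1 = 72.76.
∂Q_1/∂P_2 = 2.2.
ε = (∂Q_1/∂P_2)(P_2/Q_1) = 2.2 × (34.5/72.76) ≈ 1.043.
Since ε > 0, glass bottles and aluminum cans are substitutes.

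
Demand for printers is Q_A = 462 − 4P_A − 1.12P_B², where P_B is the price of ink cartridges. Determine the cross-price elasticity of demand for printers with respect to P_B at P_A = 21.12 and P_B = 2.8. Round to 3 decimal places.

At P_A = 21.12 and P_B = 2.8: Q_A = 368.739.
∂Q_A/∂P_B = -2.24P_B = -2.24(2.8) = -6.2720.
ε = (∂Q_A/∂P_B)(P_B/Q_A) = -6.2720 × (2.8/368.739) ≈ -0.048.
ε < 0: complements.

-0.048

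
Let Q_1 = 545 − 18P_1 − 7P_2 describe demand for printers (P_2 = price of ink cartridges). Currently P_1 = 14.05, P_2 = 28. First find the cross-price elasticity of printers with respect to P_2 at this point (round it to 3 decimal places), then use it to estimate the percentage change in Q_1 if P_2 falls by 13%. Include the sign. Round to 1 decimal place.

At P_1 = 14.05, P_2 = 28: Q_1 = 96.1.
∂Q_1/∂P_2 = -7.
ε = (∂Q_1/∂P_2)(P_2/Q_1) = -7.0000 × 28/96.1 ≈ -2.040.
%ΔQ_1 ≈ ε × %ΔP_2 = -2.040 × (-13%) = 26.5%.

26.5%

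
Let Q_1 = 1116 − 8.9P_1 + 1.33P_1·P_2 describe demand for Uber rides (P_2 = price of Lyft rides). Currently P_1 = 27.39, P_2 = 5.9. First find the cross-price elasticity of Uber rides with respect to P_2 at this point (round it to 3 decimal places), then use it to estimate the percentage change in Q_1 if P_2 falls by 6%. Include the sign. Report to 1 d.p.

At P_1 = 27.39, P_2 = 5.9: Q_1 = 1087.158.
∂Q_1/∂P_2 = 1.33P_1 = 36.4287.
ε = (∂Q_1/∂P_2)(P_2/Q_1) = 36.4287 × 5.9/1087.158 ≈ 0.198.
%ΔQ_1 ≈ ε × %ΔP_2 = 0.198 × (-6%) = -1.2%.

-1.2%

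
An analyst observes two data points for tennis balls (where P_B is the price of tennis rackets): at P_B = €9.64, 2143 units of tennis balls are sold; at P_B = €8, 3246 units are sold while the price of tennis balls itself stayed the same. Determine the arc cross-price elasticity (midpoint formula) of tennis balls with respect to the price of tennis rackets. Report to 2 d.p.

-2.20

ΔQ_A = 3246 − 2143 = 1103; ΔP_B = 8 − 9.64 = -1.64.
Midpoints: Q̄_A = 2694.5, P̄_B = 8.82.
ε = (ΔQ_A/Q̄_A)/(ΔP_B/P̄_B) = (1103/2694.5)/(-1.64/8.82) ≈ -2.20.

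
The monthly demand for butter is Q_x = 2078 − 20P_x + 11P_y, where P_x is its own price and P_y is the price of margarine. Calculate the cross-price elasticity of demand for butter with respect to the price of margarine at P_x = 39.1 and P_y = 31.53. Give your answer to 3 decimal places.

At P_x = 39.1 and P_y = 31.53: Q_x = 1642.83.
∂Q_x/∂P_y = 11.
ε = (∂Q_x/∂P_y)(P_y/Q_x) = 11 × (31.53/1642.83) ≈ 0.211.
Since ε > 0, butter and margarine are substitutes.

0.211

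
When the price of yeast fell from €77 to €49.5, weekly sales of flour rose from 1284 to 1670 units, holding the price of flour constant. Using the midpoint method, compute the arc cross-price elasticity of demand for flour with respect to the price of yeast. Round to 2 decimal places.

ΔQ_A = 1670 − 1284 = 386; ΔP_B = 49.5 − 77 = -27.5.
Midpoints: Q̄_A = 1477.0, P̄_B = 63.25.
ε = (ΔQ_A/Q̄_A)/(ΔP_B/P̄_B) = (386/1477.0)/(-27.5/63.25) ≈ -0.60.
ε < 0: flour and yeast are complements.

-0.60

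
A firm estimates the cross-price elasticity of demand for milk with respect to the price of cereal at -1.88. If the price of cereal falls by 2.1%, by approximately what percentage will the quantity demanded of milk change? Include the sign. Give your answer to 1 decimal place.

%ΔQ ≈ ε × %ΔP of cereal = -1.88 × (-2.1%) = 3.9%.
Demand for milk rises by about 3.9%.

3.9%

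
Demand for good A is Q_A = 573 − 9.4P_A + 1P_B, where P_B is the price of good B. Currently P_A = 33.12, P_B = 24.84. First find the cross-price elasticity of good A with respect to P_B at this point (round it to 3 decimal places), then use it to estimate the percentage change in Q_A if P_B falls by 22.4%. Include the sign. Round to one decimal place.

-1.9%

At P_A = 33.12, P_B = 24.84: Q_A = 286.512.
∂Q_A/∂P_B = 1.
ε = (∂Q_A/∂P_B)(P_B/Q_A) = 1.0000 × 24.84/286.512 ≈ 0.087.
%ΔQ_A ≈ ε × %ΔP_B = 0.087 × (-22.4%) = -1.9%.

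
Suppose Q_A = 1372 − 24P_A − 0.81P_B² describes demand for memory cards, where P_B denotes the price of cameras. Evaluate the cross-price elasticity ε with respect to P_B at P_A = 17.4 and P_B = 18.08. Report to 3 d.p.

At P_A = 17.4 and P_B = 18.08: Q_A = 689.622.
∂Q_A/∂P_B = -1.62P_B = -1.62(18.08) = -29.2896.
ε = (∂Q_A/∂P_B)(P_B/Q_A) = -29.2896 × (18.08/689.622) ≈ -0.768.

-0.768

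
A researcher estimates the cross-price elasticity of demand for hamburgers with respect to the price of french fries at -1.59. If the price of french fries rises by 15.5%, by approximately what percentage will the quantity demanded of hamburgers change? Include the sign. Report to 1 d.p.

%ΔQ ≈ ε × %ΔP of french fries = -1.59 × (15.5%) = -24.6%.

-24.6%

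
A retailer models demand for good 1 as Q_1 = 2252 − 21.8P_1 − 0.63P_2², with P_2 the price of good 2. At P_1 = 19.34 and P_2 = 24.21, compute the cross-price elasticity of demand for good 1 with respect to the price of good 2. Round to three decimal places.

At P_1 = 19.34 and P_2 = 24.21: Q_1 = 1461.130.
∂Q_1/∂P_2 = -1.26P_2 = -1.26(24.21) = -30.5046.
ε = (∂Q_1/∂P_2)(P_2/Q_1) = -30.5046 × (24.21/1461.130) ≈ -0.505.
ε < 0: complements.

-0.505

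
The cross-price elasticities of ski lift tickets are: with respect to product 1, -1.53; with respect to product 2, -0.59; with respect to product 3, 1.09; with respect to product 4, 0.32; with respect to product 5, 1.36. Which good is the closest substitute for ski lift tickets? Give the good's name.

Substitutes have ε > 0. Among the positive values, 1.36 (product 5) is largest.

product 5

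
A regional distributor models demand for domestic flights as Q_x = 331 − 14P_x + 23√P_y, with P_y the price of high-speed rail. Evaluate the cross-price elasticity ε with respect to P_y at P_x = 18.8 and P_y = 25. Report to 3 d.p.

0.315

At P_x = 18.8 and P_y = 25: Q_x = 182.8.
∂Q_x/∂P_y = 23/(2√P_y) = 23/(2√25) = 2.3000.
ε = (∂Q_x/∂P_y)(P_y/Q_x) = 2.3000 × (25/182.8) ≈ 0.315.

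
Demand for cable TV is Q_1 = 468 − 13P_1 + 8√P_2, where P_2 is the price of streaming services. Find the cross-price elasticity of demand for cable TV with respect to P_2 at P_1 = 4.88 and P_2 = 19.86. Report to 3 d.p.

At P_1 = 4.88 and P_2 = 19.86: Q_1 = 440.212.
∂Q_1/∂P_2 = 8/(2√P_2) = 8/(2√19.86) = 0.8976.
ε = (∂Q_1/∂P_2)(P_2/Q_1) = 0.8976 × (19.86/440.212) ≈ 0.040.
ε > 0: substitutes.

0.040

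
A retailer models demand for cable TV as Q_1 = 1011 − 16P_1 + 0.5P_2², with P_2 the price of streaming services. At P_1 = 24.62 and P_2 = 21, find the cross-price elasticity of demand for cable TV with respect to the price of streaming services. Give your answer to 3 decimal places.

At P_1 = 24.62 and P_2 = 21: Q_1 = 837.58.
∂Q_1/∂P_2 = 1P_2 = 1(21) = 21.0000.
ε = (∂Q_1/∂P_2)(P_2/Q_1) = 21.0000 × (21/837.58) ≈ 0.527.

0.527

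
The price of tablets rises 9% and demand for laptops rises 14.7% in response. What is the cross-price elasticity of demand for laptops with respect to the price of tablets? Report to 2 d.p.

ε = (%ΔQ of laptops) / (%ΔP of tablets) = (14.7%) / (9%) ≈ 1.63.
Positive cross-price elasticity: substitutes.

1.63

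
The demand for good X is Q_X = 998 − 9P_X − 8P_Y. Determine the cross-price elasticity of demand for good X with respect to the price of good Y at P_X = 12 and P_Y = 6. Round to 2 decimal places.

At P_X = 12 and P_Y = 6: Q_X = 842.
∂Q_X/∂P_Y = -8.
ε = (∂Q_X/∂P_Y)(P_Y/Q_X) = -8 × (6/842) ≈ -0.06.

-0.06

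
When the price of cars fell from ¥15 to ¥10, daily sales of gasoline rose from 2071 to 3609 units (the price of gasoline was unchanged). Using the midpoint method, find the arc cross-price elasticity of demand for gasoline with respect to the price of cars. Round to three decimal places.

-1.354

ΔQ_A = 3609 − 2071 = 1538; ΔP_B = 10 − 15 = -5.
Midpoints: Q̄_A = 2840.0, P̄_B = 12.50.
ε = (ΔQ_A/Q̄_A)/(ΔP_B/P̄_B) = (1538/2840.0)/(-5/12.50) ≈ -1.354.
ε < 0: gasoline and cars are complements.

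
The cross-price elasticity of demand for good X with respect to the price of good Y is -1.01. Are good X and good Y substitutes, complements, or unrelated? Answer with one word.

ε = -1.01 < 0, so a higher price of good Y lowers demand for good X: complements.

complements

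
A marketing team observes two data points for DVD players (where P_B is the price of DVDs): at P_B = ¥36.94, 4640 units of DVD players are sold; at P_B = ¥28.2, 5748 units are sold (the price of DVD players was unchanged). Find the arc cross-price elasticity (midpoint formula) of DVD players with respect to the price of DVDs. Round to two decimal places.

-0.79

ΔQ_A = 5748 − 4640 = 1108; ΔP_B = 28.2 − 36.94 = -8.74.
Midpoints: Q̄_A = 5194.0, P̄_B = 32.57.
ε = (ΔQ_A/Q̄_A)/(ΔP_B/P̄_B) = (1108/5194.0)/(-8.74/32.57) ≈ -0.79.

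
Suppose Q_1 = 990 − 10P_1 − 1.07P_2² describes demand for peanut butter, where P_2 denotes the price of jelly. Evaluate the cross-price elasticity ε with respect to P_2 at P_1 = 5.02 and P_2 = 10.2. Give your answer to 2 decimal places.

-0.27

At P_1 = 5.02 and P_2 = 10.2: Q_1 = 828.477.
∂Q_1/∂P_2 = -2.14P_2 = -2.14(10.2) = -21.8280.
ε = (∂Q_1/∂P_2)(P_2/Q_1) = -21.8280 × (10.2/828.477) ≈ -0.27.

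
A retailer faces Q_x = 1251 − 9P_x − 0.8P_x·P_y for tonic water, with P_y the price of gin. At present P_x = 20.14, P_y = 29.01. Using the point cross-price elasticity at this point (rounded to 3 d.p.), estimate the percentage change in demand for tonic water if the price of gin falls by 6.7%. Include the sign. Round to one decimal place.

5.2%

At P_x = 20.14, P_y = 29.01: Q_x = 602.331.
∂Q_x/∂P_y = -0.8P_x = -16.1120.
ε = (∂Q_x/∂P_y)(P_y/Q_x) = -16.1120 × 29.01/602.331 ≈ -0.776.
%ΔQ_x ≈ ε × %ΔP_y = -0.776 × (-6.7%) = 5.2%.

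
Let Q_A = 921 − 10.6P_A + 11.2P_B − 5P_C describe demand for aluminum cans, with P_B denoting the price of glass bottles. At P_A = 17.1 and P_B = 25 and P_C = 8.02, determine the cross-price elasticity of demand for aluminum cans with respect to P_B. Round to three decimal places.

0.286

At P_A = 17.1 and P_B = 25 and P_C = 8.02: Q_A = 979.64.
∂Q_A/∂P_B = 11.2.
ε = (∂Q_A/∂P_B)(P_B/Q_A) = 11.2 × (25/979.64) ≈ 0.286.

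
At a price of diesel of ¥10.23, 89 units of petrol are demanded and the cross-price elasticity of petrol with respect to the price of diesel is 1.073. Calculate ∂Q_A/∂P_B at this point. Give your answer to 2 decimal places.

ε = (∂Q_A/∂P_B)·(P_B/Q_A) ⇒ ∂Q_A/∂P_B = ε·Q_A/P_B = 1.073 × 89/10.23 ≈ 9.33.

9.33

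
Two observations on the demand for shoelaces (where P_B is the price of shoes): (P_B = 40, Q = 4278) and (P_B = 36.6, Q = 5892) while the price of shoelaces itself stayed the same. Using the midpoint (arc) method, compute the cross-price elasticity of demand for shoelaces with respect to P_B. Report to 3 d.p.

ΔQ_A = 5892 − 4278 = 1614; ΔP_B = 36.6 − 40 = -3.4.
Midpoints: Q̄_A = 5085.0, P̄_B = 38.30.
ε = (ΔQ_A/Q̄_A)/(ΔP_B/P̄_B) = (1614/5085.0)/(-3.4/38.30) ≈ -3.575.

-3.575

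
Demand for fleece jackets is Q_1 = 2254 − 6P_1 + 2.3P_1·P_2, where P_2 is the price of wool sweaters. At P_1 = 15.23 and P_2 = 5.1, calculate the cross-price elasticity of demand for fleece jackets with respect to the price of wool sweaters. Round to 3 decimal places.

At P_1 = 15.23 and P_2 = 5.1: Q_1 = 2341.268.
∂Q_1/∂P_2 = 2.3P_1 = 2.3(15.23) = 35.0290.
ε = (∂Q_1/∂P_2)(P_2/Q_1) = 35.0290 × (5.1/2341.268) ≈ 0.076.
ε > 0: substitutes.

0.076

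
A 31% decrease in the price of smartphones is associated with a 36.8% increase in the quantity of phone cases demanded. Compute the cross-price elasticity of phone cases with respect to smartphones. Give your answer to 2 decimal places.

-1.19

ε = (%ΔQ of phone cases) / (%ΔP of smartphones) = (36.8%) / (-31%) ≈ -1.19.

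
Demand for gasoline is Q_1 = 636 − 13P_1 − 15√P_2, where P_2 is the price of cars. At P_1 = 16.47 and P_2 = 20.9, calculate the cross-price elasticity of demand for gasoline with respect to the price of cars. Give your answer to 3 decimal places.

At P_1 = 16.47 and P_2 = 20.9: Q_1 = 353.315.
∂Q_1/∂P_2 = -15/(2√P_2) = -15/(2√20.9) = -1.6405.
ε = (∂Q_1/∂P_2)(P_2/Q_1) = -1.6405 × (20.9/353.315) ≈ -0.097.
ε < 0: complements.

-0.097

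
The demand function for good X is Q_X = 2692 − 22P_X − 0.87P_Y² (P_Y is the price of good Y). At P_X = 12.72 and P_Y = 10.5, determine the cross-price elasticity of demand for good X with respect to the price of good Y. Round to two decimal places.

-0.08

At P_X = 12.72 and P_Y = 10.5: Q_X = 2316.242.
∂Q_X/∂P_Y = -1.74P_Y = -1.74(10.5) = -18.2700.
ε = (∂Q_X/∂P_Y)(P_Y/Q_X) = -18.2700 × (10.5/2316.242) ≈ -0.08.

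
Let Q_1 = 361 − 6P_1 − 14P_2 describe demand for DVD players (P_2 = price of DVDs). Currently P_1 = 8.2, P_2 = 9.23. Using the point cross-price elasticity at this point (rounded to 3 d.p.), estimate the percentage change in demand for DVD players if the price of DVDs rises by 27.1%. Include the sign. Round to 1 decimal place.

-19.2%

At P_1 = 8.2, P_2 = 9.23: Q_1 = 182.58.
∂Q_1/∂P_2 = -14.
ε = (∂Q_1/∂P_2)(P_2/Q_1) = -14.0000 × 9.23/182.58 ≈ -0.708.
%ΔQ_1 ≈ ε × %ΔP_2 = -0.708 × (27.1%) = -19.2%.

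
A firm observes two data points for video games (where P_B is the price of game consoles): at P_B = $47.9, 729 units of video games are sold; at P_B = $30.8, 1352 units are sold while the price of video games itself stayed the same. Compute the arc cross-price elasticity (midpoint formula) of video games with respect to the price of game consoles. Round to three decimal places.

-1.378

ΔQ_A = 1352 − 729 = 623; ΔP_B = 30.8 − 47.9 = -17.1.
Midpoints: Q̄_A = 1040.5, P̄_B = 39.35.
ε = (ΔQ_A/Q̄_A)/(ΔP_B/P̄_B) = (623/1040.5)/(-17.1/39.35) ≈ -1.378.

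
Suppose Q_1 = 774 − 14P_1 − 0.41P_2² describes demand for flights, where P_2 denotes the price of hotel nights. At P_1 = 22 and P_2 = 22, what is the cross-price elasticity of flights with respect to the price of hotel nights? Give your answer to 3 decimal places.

At P_1 = 22 and P_2 = 22: Q_1 = 267.56.
∂Q_1/∂P_2 = -0.82P_2 = -0.82(22) = -18.0400.
ε = (∂Q_1/∂P_2)(P_2/Q_1) = -18.0400 × (22/267.56) ≈ -1.483.
ε < 0: complements.

-1.483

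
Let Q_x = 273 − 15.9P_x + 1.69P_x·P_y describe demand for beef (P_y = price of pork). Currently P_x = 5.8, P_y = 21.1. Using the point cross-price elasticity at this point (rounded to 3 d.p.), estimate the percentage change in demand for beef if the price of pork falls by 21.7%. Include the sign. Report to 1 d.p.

At P_x = 5.8, P_y = 21.1: Q_x = 387.602.
∂Q_x/∂P_y = 1.69P_x = 9.8020.
ε = (∂Q_x/∂P_y)(P_y/Q_x) = 9.8020 × 21.1/387.602 ≈ 0.534.
%ΔQ_x ≈ ε × %ΔP_y = 0.534 × (-21.7%) = -11.6%.

-11.6%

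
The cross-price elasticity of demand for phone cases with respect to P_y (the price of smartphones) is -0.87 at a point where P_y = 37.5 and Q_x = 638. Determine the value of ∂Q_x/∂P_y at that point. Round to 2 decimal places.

-14.80

ε = (∂Q_x/∂P_y)·(P_y/Q_x) ⇒ ∂Q_x/∂P_y = ε·Q_x/P_y = -0.87 × 638/37.5 ≈ -14.80.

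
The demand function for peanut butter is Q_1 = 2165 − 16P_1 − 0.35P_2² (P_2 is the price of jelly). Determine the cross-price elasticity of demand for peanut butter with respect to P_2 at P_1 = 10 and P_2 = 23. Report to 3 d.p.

At P_1 = 10 and P_2 = 23: Q_1 = 1819.85.
∂Q_1/∂P_2 = -0.7P_2 = -0.7(23) = -16.1000.
ε = (∂Q_1/∂P_2)(P_2/Q_1) = -16.1000 × (23/1819.85) ≈ -0.203.

-0.203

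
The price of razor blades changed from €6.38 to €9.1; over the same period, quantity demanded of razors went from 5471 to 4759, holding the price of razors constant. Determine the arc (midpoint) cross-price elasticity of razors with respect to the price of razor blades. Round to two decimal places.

-0.40

ΔQ_A = 4759 − 5471 = -712; ΔP_B = 9.1 − 6.38 = 2.72.
Midpoints: Q̄_A = 5115.0, P̄_B = 7.74.
ε = (ΔQ_A/Q̄_A)/(ΔP_B/P̄_B) = (-712/5115.0)/(2.72/7.74) ≈ -0.40.
ε < 0: razors and razor blades are complements.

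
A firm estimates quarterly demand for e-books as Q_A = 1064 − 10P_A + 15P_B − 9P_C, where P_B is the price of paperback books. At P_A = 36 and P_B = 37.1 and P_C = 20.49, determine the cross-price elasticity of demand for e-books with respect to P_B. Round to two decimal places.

0.52

At P_A = 36 and P_B = 37.1 and P_C = 20.49: Q_A = 1076.09.
∂Q_A/∂P_B = 15.
ε = (∂Q_A/∂P_B)(P_B/Q_A) = 15 × (37.1/1076.09) ≈ 0.52.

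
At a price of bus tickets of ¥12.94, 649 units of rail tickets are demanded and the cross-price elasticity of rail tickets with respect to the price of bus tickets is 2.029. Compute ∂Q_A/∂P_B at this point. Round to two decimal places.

101.76

ε = (∂Q_A/∂P_B)·(P_B/Q_A) ⇒ ∂Q_A/∂P_B = ε·Q_A/P_B = 2.029 × 649/12.94 ≈ 101.76.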